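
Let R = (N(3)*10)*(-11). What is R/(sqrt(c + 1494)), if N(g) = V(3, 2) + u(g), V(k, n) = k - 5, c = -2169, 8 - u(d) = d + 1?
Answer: 44*I*sqrt(3)/9 ≈ 8.4678*I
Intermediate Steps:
u(d) = 7 - d (u(d) = 8 - (d + 1) = 8 - (1 + d) = 8 + (-1 - d) = 7 - d)
V(k, n) = -5 + k
N(g) = 5 - g (N(g) = (-5 + 3) + (7 - g) = -2 + (7 - g) = 5 - g)
R = -220 (R = ((5 - 1*3)*10)*(-11) = ((5 - 3)*10)*(-11) = (2*10)*(-11) = 20*(-11) = -220)
R/(sqrt(c + 1494)) = -220/sqrt(-2169 + 1494) = -220*(-I*sqrt(3)/45) = -(-44)*I*sqrt(3)/9 = 44*I*sqrt(3)/9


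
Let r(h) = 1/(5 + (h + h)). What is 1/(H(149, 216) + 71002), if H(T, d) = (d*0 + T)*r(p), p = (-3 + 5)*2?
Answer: 13/923175 ≈ 1.4082e-5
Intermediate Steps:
p = 4 (p = 2*2 = 4)
r(h) = 1/(5 + 2*h)
H(T, d) = T/13 (H(T, d) = (d*0 + T)/(5 + 2*4) = (0 + T)/(5 + 8) = T/13)
1/(H(149, 216) + 71002) = 1/((1/13)*149 + 71002) = 1/(149/13 + 71002) = 1/(923175/13) = 13/923175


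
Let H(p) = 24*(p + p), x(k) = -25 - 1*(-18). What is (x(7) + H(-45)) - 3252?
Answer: -5419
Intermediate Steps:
x(k) = -7 (x(k) = -25 + 18 = -7)
H(p) = 48*p (H(p) = 24*(2*p) = 48*p)
(x(7) + H(-45)) - 3252 = (-7 + 48*(-45)) - 3252 = (-7 - 2160) - 3252 = -2167 - 3252 = -5419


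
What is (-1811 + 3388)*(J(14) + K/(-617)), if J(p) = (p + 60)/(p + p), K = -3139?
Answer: 105304175/8638 ≈ 12191.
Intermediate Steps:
J(p) = (60 + p)/(2*p) (J(p) = (60 + p)/((2*p)) = (60 + p)*(1/(2*p)) = (60 + p)/(2*p))
(-1811 + 3388)*(J(14) + K/(-617)) = (-1811 + 3388)*((1/2)*(60 + 14)/14 - 3139/(-617)) = 1577*((1/2)*(1/14)*74 - 3139*(-1/617)) = 1577*(37/14 + 3139/617) = 1577*(66775/8638) = 105304175/8638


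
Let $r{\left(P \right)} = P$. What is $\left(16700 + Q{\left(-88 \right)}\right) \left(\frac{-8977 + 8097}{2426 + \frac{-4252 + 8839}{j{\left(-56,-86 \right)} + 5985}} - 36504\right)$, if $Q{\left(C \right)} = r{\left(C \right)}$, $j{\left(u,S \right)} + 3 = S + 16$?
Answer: $- \frac{8700231074423072}{14347099} \approx -6.0641 \cdot 10^{8}$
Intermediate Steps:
$j{\left(u,S \right)} = 13 + S$ ($j{\left(u,S \right)} = -3 + \left(S + 16\right) = -3 + \left(16 + S\right) = 13 + S$)
$Q{\left(C \right)} = C$
$\left(16700 + Q{\left(-88 \right)}\right) \left(\frac{-8977 + 8097}{2426 + \frac{-4252 + 8839}{j{\left(-56,-86 \right)} + 5985}} - 36504\right) = \left(16700 - 88\right) \left(\frac{-8977 + 8097}{2426 + \frac{-4252 + 8839}{\left(13 - 86\right) + 5985}} - 36504\right) = 16612 \left(- \frac{880}{2426 + \frac{4587}{-73 + 5985}} - 36504\right) = 16612 \left(- \frac{880}{2426 + \frac{4587}{5912}} - 36504\right) = 16612 \left(- \frac{880}{\frac{14347099}{5912}} - 36504\right) = 16612 \left(\left(-880\right) \frac{5912}{14347099} - 36504\right) = 16612 \left(- \frac{5202560}{14347099} - 36504\right) = 16612 \left(- \frac{523731704456}{14347099}\right) = - \frac{8700231074423072}{14347099}$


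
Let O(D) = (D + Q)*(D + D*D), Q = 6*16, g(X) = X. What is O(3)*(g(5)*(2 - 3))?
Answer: -5940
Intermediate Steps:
Q = 96
O(D) = (96 + D)*(D + D²) (O(D) = (D + 96)*(D + D*D) = (96 + D)*(D + D²))
O(3)*(g(5)*(2 - 3)) = (3*(96 + 3² + 97*3))*(5*(2 - 3)) = (3*(96 + 9 + 291))*(5*(-1)) = (3*396)*(-5) = 1188*(-5) = -5940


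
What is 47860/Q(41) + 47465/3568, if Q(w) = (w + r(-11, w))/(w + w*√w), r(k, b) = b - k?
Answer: 7005757925/331824 + 1962260*√41/93 ≈ 1.5622e+5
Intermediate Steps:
Q(w) = (11 + 2*w)/(w + w^(3/2)) (Q(w) = (w + (w - 1*(-11)))/(w + w*√w) = (w + (w + 11))/(w + w^(3/2)) = (w + (11 + w))/(w + w^(3/2)) = (11 + 2*w)/(w + w^(3/2)))
47860/Q(41) + 47465/3568 = 47860/(((11 + 2*41)/(41 + 41^(3/2)))) + 47465/3568 = 47860/(((11 + 82)/(41 + 41*√41))) + 47465*(1/3568) = 47860/((93/(41 + 41*√41))) + 47465/3568 = 47860*(41/93 + 41*√41/93) + 47465/3568 = (1962260/93 + 1962260*√41/93) + 47465/3568 = 7005757925/331824 + 1962260*√41/93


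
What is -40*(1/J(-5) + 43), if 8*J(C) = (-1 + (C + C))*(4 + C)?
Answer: -19240/11 ≈ -1749.1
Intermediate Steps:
J(C) = (-1 + 2*C)*(4 + C)/8 (J(C) = ((-1 + (C + C))*(4 + C))/8 = ((-1 + 2*C)*(4 + C))/8 = (-1 + 2*C)*(4 + C)/8)
-40*(1/J(-5) + 43) = -40*(1/(-½ + (¼)*(-5)² + (7/8)*(-5)) + 43) = -40*(1/(-½ + (¼)*25 - 35/8) + 43) = -40*(1/(-½ + 25/4 - 35/8) + 43) = -40*(1/(11/8) + 43) = -40*(8/11 + 43) = -40*481/11 = -19240/11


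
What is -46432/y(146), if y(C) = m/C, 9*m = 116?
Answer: -15252912/29 ≈ -5.2596e+5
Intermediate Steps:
m = 116/9 (m = (⅑)*116 = 116/9 ≈ 12.889)
y(C) = 116/(9*C)
-46432/y(146) = -46432/((116/9)/146) = -46432/((116/9)*(1/146)) = -46432/58/657 = -46432*657/58 = -15252912/29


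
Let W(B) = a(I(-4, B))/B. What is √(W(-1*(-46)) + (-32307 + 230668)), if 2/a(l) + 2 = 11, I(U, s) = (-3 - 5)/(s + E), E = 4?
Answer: 2*√236099186/69 ≈ 445.38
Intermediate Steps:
I(U, s) = -8/(4 + s) (I(U, s) = (-3 - 5)/(s + 4) = -8/(4 + s))
a(l) = 2/9 (a(l) = 2/(-2 + 11) = 2/9)
W(B) = 2/(9*B)
√(W(-1*(-46)) + (-32307 + 230668)) = √(2/(9*((-1*(-46)))) + (-32307 + 230668)) = √((2/9)/46 + 198361) = √((2/9)*(1/46) + 198361) = √(1/207 + 198361) = √(41060728/207) = 2*√236099186/69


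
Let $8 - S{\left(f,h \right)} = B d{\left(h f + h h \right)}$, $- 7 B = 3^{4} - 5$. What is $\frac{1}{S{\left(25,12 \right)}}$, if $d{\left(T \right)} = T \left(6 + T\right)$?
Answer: $\frac{7}{15184856} \approx 4.6099 \cdot 10^{-7}$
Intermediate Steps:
$B = - \frac{76}{7}$ ($B = - \frac{3^{4} - 5}{7} = - \frac{81 - 5}{7} = \left(- \frac{1}{7}\right) 76 = - \frac{76}{7} \approx -10.857$)
$S{\left(f,h \right)} = 8 + \frac{76 \left(h^{2} + f h\right) \left(6 + h^{2} + f h\right)}{7}$ ($S{\left(f,h \right)} = 8 - - \frac{76 \left(h f + h h\right) \left(6 + \left(h f + h h\right)\right)}{7} = 8 - - \frac{76 \left(f h + h^{2}\right) \left(6 + \left(f h + h^{2}\right)\right)}{7} = 8 - - \frac{76 \left(h^{2} + f h\right) \left(6 + \left(h^{2} + f h\right)\right)}{7} = 8 - - \frac{76 \left(h^{2} + f h\right) \left(6 + h^{2} + f h\right)}{7} = 8 + \frac{76 \left(h^{2} + f h\right) \left(6 + h^{2} + f h\right)}{7}$)
$\frac{1}{S{\left(25,12 \right)}} = \frac{1}{8 + \frac{76}{7} \cdot 12 \left(6 + 12 \left(25 + 12\right)\right) \left(25 + 12\right)} = \frac{1}{8 + \frac{76}{7} \cdot 12 \left(6 + 12 \cdot 37\right) 37} = \frac{1}{8 + \frac{76}{7} \cdot 12 \left(6 + 444\right) 37} = \frac{1}{8 + \frac{76}{7} \cdot 12 \cdot 450 \cdot 37} = \frac{1}{8 + \frac{15184800}{7}} = \frac{1}{\frac{15184856}{7}} = \frac{7}{15184856}$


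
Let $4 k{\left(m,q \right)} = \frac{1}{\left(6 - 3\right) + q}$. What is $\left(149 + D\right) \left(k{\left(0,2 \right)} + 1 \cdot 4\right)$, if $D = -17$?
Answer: $\frac{2673}{5} \approx 534.6$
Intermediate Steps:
$k{\left(m,q \right)} = \frac{1}{4 \left(3 + q\right)}$ ($k{\left(m,q \right)} = \frac{1}{4 \left(\left(6 - 3\right) + q\right)} = \frac{1}{4 \left(3 + q\right)}$)
$\left(149 + D\right) \left(k{\left(0,2 \right)} + 1 \cdot 4\right) = \left(149 - 17\right) \left(\frac{1}{4 \left(3 + 2\right)} + 1 \cdot 4\right) = 132 \left(\frac{1}{4 \cdot 5} + 4\right) = 132 \left(\frac{1}{4} \cdot \frac{1}{5} + 4\right) = 132 \left(\frac{1}{20} + 4\right) = 132 \cdot \frac{81}{20} = \frac{2673}{5}$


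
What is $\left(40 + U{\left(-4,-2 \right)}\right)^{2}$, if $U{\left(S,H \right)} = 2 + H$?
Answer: $1600$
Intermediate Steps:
$\left(40 + U{\left(-4,-2 \right)}\right)^{2} = \left(40 + \left(2 - 2\right)\right)^{2} = \left(40 + 0\right)^{2} = 40^{2} = 1600$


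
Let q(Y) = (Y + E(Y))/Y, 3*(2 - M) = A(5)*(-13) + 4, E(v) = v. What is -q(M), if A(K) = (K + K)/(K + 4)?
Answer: -2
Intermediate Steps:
A(K) = 2*K/(4 + K) (A(K) = (2*K)/(4 + K) = 2*K/(4 + K))
M = 148/27 (M = 2 - ((2*5/(4 + 5))*(-13) + 4)/3 = 2 - ((2*5/9)*(-13) + 4)/3 = 2 - ((2*5*(⅑))*(-13) + 4)/3 = 2 - ((10/9)*(-13) + 4)/3 = 2 - (-130/9 + 4)/3 = 2 - ⅓*(-94/9) = 2 + 94/27 = 148/27 ≈ 5.4815)
q(Y) = 2 (q(Y) = (Y + Y)/Y = (2*Y)/Y = 2)
-q(M) = -1*2 = -2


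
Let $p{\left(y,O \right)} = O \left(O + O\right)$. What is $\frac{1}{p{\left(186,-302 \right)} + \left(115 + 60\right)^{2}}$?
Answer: $\frac{1}{213033} \approx 4.6941 \cdot 10^{-6}$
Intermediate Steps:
$p{\left(y,O \right)} = 2 O^{2}$ ($p{\left(y,O \right)} = O 2 O = 2 O^{2}$)
$\frac{1}{p{\left(186,-302 \right)} + \left(115 + 60\right)^{2}} = \frac{1}{2 \left(-302\right)^{2} + \left(115 + 60\right)^{2}} = \frac{1}{2 \cdot 91204 + 175^{2}} = \frac{1}{182408 + 30625} = \frac{1}{213033}$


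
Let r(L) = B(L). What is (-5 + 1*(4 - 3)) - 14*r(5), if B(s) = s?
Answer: -74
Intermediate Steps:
r(L) = L
(-5 + 1*(4 - 3)) - 14*r(5) = (-5 + 1*(4 - 3)) - 14*5 = (-5 + 1*1) - 70 = (-5 + 1) - 70 = -4 - 70 = -74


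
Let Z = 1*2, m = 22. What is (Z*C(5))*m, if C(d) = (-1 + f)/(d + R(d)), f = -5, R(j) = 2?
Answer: -264/7 ≈ -37.714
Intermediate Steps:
Z = 2
C(d) = -6/(2 + d) (C(d) = (-1 - 5)/(d + 2) = -6/(2 + d))
(Z*C(5))*m = (2*(-6/(2 + 5)))*22 = (2*(-6/7))*22 = -12/7*22 = -264/7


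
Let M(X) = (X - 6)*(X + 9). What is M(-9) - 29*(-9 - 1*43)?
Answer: 1508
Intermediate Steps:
M(X) = (-6 + X)*(9 + X)
M(-9) - 29*(-9 - 1*43) = (-54 + (-9)² + 3*(-9)) - 29*(-9 - 1*43) = (-54 + 81 - 27) - 29*(-9 - 43) = 0 - 29*(-52) = 0 + 1508 = 1508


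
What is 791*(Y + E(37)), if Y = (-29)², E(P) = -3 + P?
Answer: 692125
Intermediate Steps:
Y = 841
791*(Y + E(37)) = 791*(841 + (-3 + 37)) = 791*(841 + 34) = 791*875 = 692125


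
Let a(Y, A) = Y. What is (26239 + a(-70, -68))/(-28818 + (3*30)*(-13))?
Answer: -8723/9996 ≈ -0.87265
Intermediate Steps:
(26239 + a(-70, -68))/(-28818 + (3*30)*(-13)) = (26239 - 70)/(-28818 + (3*30)*(-13)) = 26169/(-28818 + 90*(-13)) = 26169/(-28818 - 1170) = 26169/(-29988) = 26169*(-1/29988) = -8723/9996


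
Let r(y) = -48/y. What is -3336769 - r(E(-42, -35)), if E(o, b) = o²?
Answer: -490505039/147 ≈ -3.3368e+6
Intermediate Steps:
-3336769 - r(E(-42, -35)) = -3336769 - (-48)/((-42)²) = -3336769 - (-48)/1764 = -3336769 - 1*(-4/147) = -3336769 + 4/147 = -490505039/147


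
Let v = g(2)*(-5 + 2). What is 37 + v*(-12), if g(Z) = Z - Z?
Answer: 37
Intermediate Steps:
g(Z) = 0
v = 0 (v = 0*(-5 + 2) = 0*(-3) = 0)
37 + v*(-12) = 37 + 0*(-12) = 37 + 0 = 37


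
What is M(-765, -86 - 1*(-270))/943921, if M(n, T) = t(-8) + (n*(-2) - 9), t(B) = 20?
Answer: 1541/943921 ≈ 0.0016326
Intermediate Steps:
M(n, T) = 11 - 2*n (M(n, T) = 20 + (n*(-2) - 9) = 20 + (-2*n - 9) = 20 + (-9 - 2*n) = 11 - 2*n)
M(-765, -86 - 1*(-270))/943921 = (11 - 2*(-765))/943921 = (11 + 1530)*(1/943921) = 1541*(1/943921) = 1541/943921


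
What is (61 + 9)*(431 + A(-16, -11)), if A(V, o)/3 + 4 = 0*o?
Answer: 29330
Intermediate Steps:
A(V, o) = -12 (A(V, o) = -12 + 3*(0*o) = -12 + 3*0 = -12 + 0 = -12)
(61 + 9)*(431 + A(-16, -11)) = (61 + 9)*(431 - 12) = 70*419 = 29330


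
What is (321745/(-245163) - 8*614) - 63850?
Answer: -16858219951/245163 ≈ -68763.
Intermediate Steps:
(321745/(-245163) - 8*614) - 63850 = (321745*(-1/245163) - 4912) - 63850 = (-321745/245163 - 4912) - 63850 = -1204562401/245163 - 63850 = -16858219951/245163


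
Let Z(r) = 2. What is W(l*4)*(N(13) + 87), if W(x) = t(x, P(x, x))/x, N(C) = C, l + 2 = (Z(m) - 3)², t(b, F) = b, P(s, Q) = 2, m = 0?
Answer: 100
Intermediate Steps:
l = -1 (l = -2 + (2 - 3)² = -2 + (-1)² = -2 + 1 = -1)
W(x) = 1 (W(x) = x/x = 1)
W(l*4)*(N(13) + 87) = 1*(13 + 87) = 1*100 = 100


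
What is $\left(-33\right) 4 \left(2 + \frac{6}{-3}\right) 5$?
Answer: $0$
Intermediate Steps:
$\left(-33\right) 4 \left(2 + \frac{6}{-3}\right) 5 = - 132 \left(2 + 6 \left(- \frac{1}{3}\right)\right) 5 = - 132 \left(2 - 2\right) 5 = - 132 \cdot 0 \cdot 5 = \left(-132\right) 0 = 0$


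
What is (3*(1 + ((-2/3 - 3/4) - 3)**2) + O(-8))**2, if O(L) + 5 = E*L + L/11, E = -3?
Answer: 1775021161/278784 ≈ 6367.0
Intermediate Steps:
O(L) = -5 - 32*L/11 (O(L) = -5 + (-3*L + L/11) = -5 - 32*L/11)
(3*(1 + ((-2/3 - 3/4) - 3)**2) + O(-8))**2 = (3*(1 + ((-2/3 - 3/4) - 3)**2) + (-5 - 32/11*(-8)))**2 = (3*(1 + ((-2*1/3 - 3*1/4) - 3)**2) + (-5 + 256/11))**2 = (3*(1 + ((-2/3 - 3/4) - 3)**2) + 201/11)**2 = (3*(1 + (-17/12 - 3)**2) + 201/11)**2 = (3*(1 + (-53/12)**2) + 201/11)**2 = (3*(1 + 2809/144) + 201/11)**2 = (3*(2953/144) + 201/11)**2 = (2953/48 + 201/11)**2 = (42131/528)**2 = 1775021161/278784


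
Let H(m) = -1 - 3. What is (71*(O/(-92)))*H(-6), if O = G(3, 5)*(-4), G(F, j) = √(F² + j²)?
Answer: -284*√34/23 ≈ -72.000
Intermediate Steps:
H(m) = -4
O = -4*√34 (O = √(3² + 5²)*(-4) = √(9 + 25)*(-4) = √34*(-4) = -4*√34 ≈ -23.324)
(71*(O/(-92)))*H(-6) = (71*(-4*√34/(-92)))*(-4) = (71*(-4*√34*(-1/92)))*(-4) = (71*(√34/23))*(-4) = (71*√34/23)*(-4) = -284*√34/23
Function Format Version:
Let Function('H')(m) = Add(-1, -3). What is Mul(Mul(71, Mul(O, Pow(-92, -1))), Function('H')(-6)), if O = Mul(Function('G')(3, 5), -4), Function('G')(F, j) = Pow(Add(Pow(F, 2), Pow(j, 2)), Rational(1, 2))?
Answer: Mul(Rational(-284, 23), Pow(34, Rational(1, 2))) ≈ -72.000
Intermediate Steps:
Function('H')(m) = -4
O = Mul(-4, Pow(34, Rational(1, 2))) (O = Mul(Pow(Add(Pow(3, 2), Pow(5, 2)), Rational(1, 2)), -4) = Mul(Pow(Add(9, 25), Rational(1, 2)), -4) = Mul(Pow(34, Rational(1, 2)), -4) = Mul(-4, Pow(34, Rational(1, 2))) ≈ -23.324)
Mul(Mul(71, Mul(O, Pow(-92, -1))), Function('H')(-6)) = Mul(Mul(71, Mul(Mul(-4, Pow(34, Rational(1, 2))), Pow(-92, -1))), -4) = Mul(Mul(71, Mul(Mul(-4, Pow(34, Rational(1, 2))), Rational(-1, 92))), -4) = Mul(Mul(71, Mul(Rational(1, 23), Pow(34, Rational(1, 2)))), -4) = Mul(Mul(Rational(71, 23), Pow(34, Rational(1, 2))), -4) = Mul(Rational(-284, 23), Pow(34, Rational(1, 2)))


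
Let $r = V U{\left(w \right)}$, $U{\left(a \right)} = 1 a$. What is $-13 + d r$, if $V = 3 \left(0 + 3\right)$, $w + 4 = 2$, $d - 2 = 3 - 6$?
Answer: $5$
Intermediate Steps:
$d = -1$ ($d = 2 + \left(3 - 6\right) = 2 - 3 = -1$)
$w = -2$ ($w = -4 + 2 = -2$)
$U{\left(a \right)} = a$
$V = 9$ ($V = 3 \cdot 3 = 9$)
$r = -18$ ($r = 9 \left(-2\right) = -18$)
$-13 + d r = -13 - -18 = -13 + 18 = 5$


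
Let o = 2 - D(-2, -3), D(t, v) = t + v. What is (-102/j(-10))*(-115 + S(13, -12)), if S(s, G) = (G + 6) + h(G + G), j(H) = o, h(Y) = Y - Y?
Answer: 12342/7 ≈ 1763.1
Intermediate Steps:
h(Y) = 0
o = 7 (o = 2 - (-2 - 3) = 2 - 1*(-5) = 2 + 5 = 7)
j(H) = 7
S(s, G) = 6 + G (S(s, G) = (G + 6) + 0 = (6 + G) + 0 = 6 + G)
(-102/j(-10))*(-115 + S(13, -12)) = (-102/7)*(-115 + (6 - 12)) = (-102*⅐)*(-115 - 6) = -102/7*(-121) = 12342/7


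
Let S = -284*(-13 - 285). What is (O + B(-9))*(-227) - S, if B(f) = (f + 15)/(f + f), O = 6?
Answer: -257755/3 ≈ -85918.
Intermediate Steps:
S = 84632 (S = -284*(-298) = 84632)
B(f) = (15 + f)/(2*f) (B(f) = (15 + f)/((2*f)) = (15 + f)*(1/(2*f)) = (15 + f)/(2*f))
(O + B(-9))*(-227) - S = (6 + (½)*(15 - 9)/(-9))*(-227) - 1*84632 = (6 + (½)*(-⅑)*6)*(-227) - 84632 = (6 - ⅓)*(-227) - 84632 = (17/3)*(-227) - 84632 = -3859/3 - 84632 = -257755/3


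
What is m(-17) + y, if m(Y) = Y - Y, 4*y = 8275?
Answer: 8275/4 ≈ 2068.8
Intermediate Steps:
y = 8275/4 (y = (¼)*8275 = 8275/4 ≈ 2068.8)
m(Y) = 0
m(-17) + y = 0 + 8275/4 = 8275/4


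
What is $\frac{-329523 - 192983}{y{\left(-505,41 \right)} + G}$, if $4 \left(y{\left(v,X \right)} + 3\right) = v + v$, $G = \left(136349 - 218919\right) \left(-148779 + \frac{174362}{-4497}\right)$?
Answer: $- \frac{4699418964}{110517222020533} \approx -4.2522 \cdot 10^{-5}$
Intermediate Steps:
$G = \frac{55258612159250}{4497}$ ($G = - 82570 \left(-148779 + 174362 \left(- \frac{1}{4497}\right)\right) = - 82570 \left(-148779 - \frac{174362}{4497}\right) = \left(-82570\right) \left(- \frac{669233525}{4497}\right) = \frac{55258612159250}{4497} \approx 1.2288 \cdot 10^{10}$)
$y{\left(v,X \right)} = -3 + \frac{v}{2}$ ($y{\left(v,X \right)} = -3 + \frac{v + v}{4} = -3 + \frac{2 v}{4} = -3 + \frac{v}{2}$)
$\frac{-329523 - 192983}{y{\left(-505,41 \right)} + G} = \frac{-329523 - 192983}{\left(-3 + \frac{1}{2} \left(-505\right)\right) + \frac{55258612159250}{4497}} = - \frac{522506}{\left(-3 - \frac{505}{2}\right) + \frac{55258612159250}{4497}} = - \frac{522506}{- \frac{511}{2} + \frac{55258612159250}{4497}} = - \frac{522506}{\frac{110517222020533}{8994}} = \left(-522506\right) \frac{8994}{110517222020533} = - \frac{4699418964}{110517222020533}$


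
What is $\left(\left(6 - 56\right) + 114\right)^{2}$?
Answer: $4096$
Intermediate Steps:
$\left(\left(6 - 56\right) + 114\right)^{2} = \left(-50 + 114\right)^{2} = 64^{2} = 4096$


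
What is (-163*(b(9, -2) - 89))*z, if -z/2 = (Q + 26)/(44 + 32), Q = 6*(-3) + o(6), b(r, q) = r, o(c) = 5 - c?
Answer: -45640/19 ≈ -2402.1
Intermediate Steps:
Q = -19 (Q = 6*(-3) + (5 - 1*6) = -18 + (5 - 6) = -18 - 1 = -19)
z = -7/38 (z = -2*(-19 + 26)/(44 + 32) = -14/76 = -2*7/76 = -7/38 ≈ -0.18421)
(-163*(b(9, -2) - 89))*z = -163*(9 - 89)*(-7/38) = -163*(-80)*(-7/38) = 13040*(-7/38) = -45640/19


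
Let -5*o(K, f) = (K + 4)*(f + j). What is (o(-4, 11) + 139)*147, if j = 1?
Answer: 20433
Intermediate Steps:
o(K, f) = -(1 + f)*(4 + K)/5 (o(K, f) = -(K + 4)*(f + 1)/5 = -(4 + K)*(1 + f)/5 = -(1 + f)*(4 + K)/5)
(o(-4, 11) + 139)*147 = ((-⅘ - ⅘*11 - ⅕*(-4) - ⅕*(-4)*11) + 139)*147 = ((-⅘ - 44/5 + ⅘ + 44/5) + 139)*147 = (0 + 139)*147 = 139*147 = 20433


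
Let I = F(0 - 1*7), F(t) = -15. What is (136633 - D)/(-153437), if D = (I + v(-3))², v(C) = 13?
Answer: -136629/153437 ≈ -0.89046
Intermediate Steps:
I = -15
D = 4 (D = (-15 + 13)² = (-2)² = 4)
(136633 - D)/(-153437) = (136633 - 1*4)/(-153437) = (136633 - 4)*(-1/153437) = 136629*(-1/153437) = -136629/153437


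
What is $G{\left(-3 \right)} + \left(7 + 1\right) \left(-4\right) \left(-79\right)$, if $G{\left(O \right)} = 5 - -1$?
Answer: $2534$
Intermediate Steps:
$G{\left(O \right)} = 6$ ($G{\left(O \right)} = 5 + 1 = 6$)
$G{\left(-3 \right)} + \left(7 + 1\right) \left(-4\right) \left(-79\right) = 6 + \left(7 + 1\right) \left(-4\right) \left(-79\right) = 6 + 8 \left(-4\right) \left(-79\right) = 6 - -2528 = 6 + 2528 = 2534$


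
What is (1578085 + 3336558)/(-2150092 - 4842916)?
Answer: -4914643/6993008 ≈ -0.70279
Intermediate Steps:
(1578085 + 3336558)/(-2150092 - 4842916) = 4914643/(-6993008) = 4914643*(-1/6993008) = -4914643/6993008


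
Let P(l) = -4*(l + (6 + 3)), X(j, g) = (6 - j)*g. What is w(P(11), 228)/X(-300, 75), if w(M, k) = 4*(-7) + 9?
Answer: -19/22950 ≈ -0.00082789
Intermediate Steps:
X(j, g) = g*(6 - j)
P(l) = -36 - 4*l (P(l) = -4*(l + 9) = -4*(9 + l) = -36 - 4*l)
w(M, k) = -19 (w(M, k) = -28 + 9 = -19)
w(P(11), 228)/X(-300, 75) = -19*1/(75*(6 - 1*(-300))) = -19*1/(75*(6 + 300)) = -19/(75*306) = -19/22950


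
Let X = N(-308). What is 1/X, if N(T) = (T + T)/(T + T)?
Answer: 1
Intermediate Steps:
N(T) = 1 (N(T) = (2*T)/((2*T)) = (2*T)*(1/(2*T)) = 1)
X = 1
1/X = 1/1 = 1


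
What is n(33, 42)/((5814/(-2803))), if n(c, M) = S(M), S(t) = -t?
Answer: 19621/969 ≈ 20.249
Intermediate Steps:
n(c, M) = -M
n(33, 42)/((5814/(-2803))) = (-1*42)/((5814/(-2803))) = -42/(5814*(-1/2803)) = -42/(-5814/2803) = -42*(-2803/5814) = 19621/969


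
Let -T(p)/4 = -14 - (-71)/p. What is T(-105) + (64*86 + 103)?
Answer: 594899/105 ≈ 5665.7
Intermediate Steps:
T(p) = 56 - 284/p (T(p) = -4*(-14 - (-71)/p) = -4*(-14 + 71/p) = 56 - 284/p)
T(-105) + (64*86 + 103) = (56 - 284/(-105)) + (64*86 + 103) = (56 - 284*(-1/105)) + (5504 + 103) = (56 + 284/105) + 5607 = 6164/105 + 5607 = 594899/105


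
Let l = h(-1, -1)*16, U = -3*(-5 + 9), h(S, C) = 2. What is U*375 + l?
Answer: -4468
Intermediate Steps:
U = -12 (U = -3*4 = -12)
l = 32 (l = 2*16 = 32)
U*375 + l = -12*375 + 32 = -4500 + 32 = -4468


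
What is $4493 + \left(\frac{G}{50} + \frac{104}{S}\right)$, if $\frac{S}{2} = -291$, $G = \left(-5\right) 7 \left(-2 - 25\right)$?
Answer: $\frac{13129109}{2910} \approx 4511.7$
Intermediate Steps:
$G = 945$ ($G = \left(-35\right) \left(-27\right) = 945$)
$S = -582$ ($S = 2 \left(-291\right) = -582$)
$4493 + \left(\frac{G}{50} + \frac{104}{S}\right) = 4493 + \left(\frac{945}{50} + \frac{104}{-582}\right) = 4493 + \left(945 \cdot \frac{1}{50} + 104 \left(- \frac{1}{582}\right)\right) = 4493 + \left(\frac{189}{10} - \frac{52}{291}\right) = 4493 + \frac{54479}{2910} = \frac{13129109}{2910}$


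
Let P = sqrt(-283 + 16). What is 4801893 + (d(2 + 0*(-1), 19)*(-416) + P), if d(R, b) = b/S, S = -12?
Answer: 14407655/3 + I*sqrt(267) ≈ 4.8026e+6 + 16.34*I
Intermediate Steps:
P = I*sqrt(267) (P = sqrt(-267) = I*sqrt(267) ≈ 16.34*I)
d(R, b) = -b/12 (d(R, b) = b/(-12) = b*(-1/12) = -b/12)
4801893 + (d(2 + 0*(-1), 19)*(-416) + P) = 4801893 + (-1/12*19*(-416) + I*sqrt(267)) = 4801893 + (-19/12*(-416) + I*sqrt(267)) = 4801893 + (1976/3 + I*sqrt(267)) = 14407655/3 + I*sqrt(267)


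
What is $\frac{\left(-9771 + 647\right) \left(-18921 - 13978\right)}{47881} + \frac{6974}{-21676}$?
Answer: $\frac{3253080657841}{518934278} \approx 6268.8$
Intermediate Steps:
$\frac{\left(-9771 + 647\right) \left(-18921 - 13978\right)}{47881} + \frac{6974}{-21676} = \left(-9124\right) \left(-32899\right) \frac{1}{47881} + 6974 \left(- \frac{1}{21676}\right) = 300170476 \cdot \frac{1}{47881} - \frac{3487}{10838} = \frac{300170476}{47881} - \frac{3487}{10838} = \frac{3253080657841}{518934278}$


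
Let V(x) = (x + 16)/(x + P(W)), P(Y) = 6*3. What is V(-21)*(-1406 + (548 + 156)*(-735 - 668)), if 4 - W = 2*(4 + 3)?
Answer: -1648530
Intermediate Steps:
W = -10 (W = 4 - 2*(4 + 3) = 4 - 2*7 = 4 - 1*14 = 4 - 14 = -10)
P(Y) = 18
V(x) = (16 + x)/(18 + x) (V(x) = (x + 16)/(x + 18) = (16 + x)/(18 + x))
V(-21)*(-1406 + (548 + 156)*(-735 - 668)) = ((16 - 21)/(18 - 21))*(-1406 + (548 + 156)*(-735 - 668)) = (-5/(-3))*(-1406 + 704*(-1403)) = (-1/3*(-5))*(-1406 - 987712) = (5/3)*(-989118) = -1648530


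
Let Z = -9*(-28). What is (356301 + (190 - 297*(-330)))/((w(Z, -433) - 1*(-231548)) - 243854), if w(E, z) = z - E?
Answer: -454501/12991 ≈ -34.986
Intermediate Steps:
Z = 252
(356301 + (190 - 297*(-330)))/((w(Z, -433) - 1*(-231548)) - 243854) = (356301 + (190 - 297*(-330)))/(((-433 - 1*252) - 1*(-231548)) - 243854) = (356301 + (190 + 98010))/(((-433 - 252) + 231548) - 243854) = (356301 + 98200)/((-685 + 231548) - 243854) = 454501/(230863 - 243854) = 454501/(-12991) = 454501*(-1/12991) = -454501/12991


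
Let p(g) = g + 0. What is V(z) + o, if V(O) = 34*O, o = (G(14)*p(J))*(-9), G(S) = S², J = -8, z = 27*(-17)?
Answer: -1494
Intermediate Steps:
z = -459
p(g) = g
o = 14112 (o = (14²*(-8))*(-9) = (196*(-8))*(-9) = -1568*(-9) = 14112)
V(z) + o = 34*(-459) + 14112 = -15606 + 14112 = -1494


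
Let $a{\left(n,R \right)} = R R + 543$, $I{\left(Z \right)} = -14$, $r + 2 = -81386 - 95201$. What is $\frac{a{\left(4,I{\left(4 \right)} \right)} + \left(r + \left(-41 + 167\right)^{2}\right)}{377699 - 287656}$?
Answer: $- \frac{159974}{90043} \approx -1.7766$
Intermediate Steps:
$r = -176589$ ($r = -2 - 176587 = -176589$)
$a{\left(n,R \right)} = 543 + R^{2}$ ($a{\left(n,R \right)} = R^{2} + 543 = 543 + R^{2}$)
$\frac{a{\left(4,I{\left(4 \right)} \right)} + \left(r + \left(-41 + 167\right)^{2}\right)}{377699 - 287656} = \frac{\left(543 + \left(-14\right)^{2}\right) - \left(176589 - \left(-41 + 167\right)^{2}\right)}{377699 - 287656} = \frac{\left(543 + 196\right) - \left(176589 - 126^{2}\right)}{90043} = \left(739 + \left(-176589 + 15876\right)\right) \frac{1}{90043} = \left(739 - 160713\right) \frac{1}{90043} = \left(-159974\right) \frac{1}{90043} = - \frac{159974}{90043}$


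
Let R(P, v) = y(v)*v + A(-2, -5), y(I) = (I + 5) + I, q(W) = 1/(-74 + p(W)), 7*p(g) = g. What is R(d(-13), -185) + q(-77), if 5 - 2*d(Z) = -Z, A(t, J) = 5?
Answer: 5740049/85 ≈ 67530.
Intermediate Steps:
p(g) = g/7
q(W) = 1/(-74 + W/7)
d(Z) = 5/2 + Z/2 (d(Z) = 5/2 - (-1)*Z/2 = 5/2 + Z/2)
y(I) = 5 + 2*I (y(I) = (5 + I) + I = 5 + 2*I)
R(P, v) = 5 + v*(5 + 2*v) (R(P, v) = (5 + 2*v)*v + 5 = v*(5 + 2*v) + 5 = 5 + v*(5 + 2*v))
R(d(-13), -185) + q(-77) = (5 - 185*(5 + 2*(-185))) + 7/(-518 - 77) = (5 - 185*(5 - 370)) + 7/(-595) = (5 - 185*(-365)) + 7*(-1/595) = (5 + 67525) - 1/85 = 67530 - 1/85 = 5740049/85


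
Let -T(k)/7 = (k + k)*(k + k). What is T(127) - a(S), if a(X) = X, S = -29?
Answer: -451583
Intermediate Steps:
T(k) = -28*k² (T(k) = -7*(k + k)*(k + k) = -7*2*k*2*k = -28*k²)
T(127) - a(S) = -28*127² - 1*(-29) = -28*16129 + 29 = -451612 + 29 = -451583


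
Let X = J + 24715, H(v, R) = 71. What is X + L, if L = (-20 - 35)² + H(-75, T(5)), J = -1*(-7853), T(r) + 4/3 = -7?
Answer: 35664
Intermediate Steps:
T(r) = -25/3 (T(r) = -4/3 - 7 = -25/3)
J = 7853
X = 32568 (X = 7853 + 24715 = 32568)
L = 3096 (L = (-20 - 35)² + 71 = (-55)² + 71 = 3025 + 71 = 3096)
X + L = 32568 + 3096 = 35664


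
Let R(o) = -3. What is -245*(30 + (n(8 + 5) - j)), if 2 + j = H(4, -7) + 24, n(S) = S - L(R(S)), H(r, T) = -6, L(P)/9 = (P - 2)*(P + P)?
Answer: 59535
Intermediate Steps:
L(P) = 18*P*(-2 + P) (L(P) = 9*((P - 2)*(P + P)) = 9*((-2 + P)*(2*P)) = 9*(2*P*(-2 + P)) = 18*P*(-2 + P))
n(S) = -270 + S (n(S) = S - 18*(-3)*(-2 - 3) = S - 18*(-3)*(-5) = S - 1*270 = S - 270 = -270 + S)
j = 16 (j = -2 + (-6 + 24) = -2 + 18 = 16)
-245*(30 + (n(8 + 5) - j)) = -245*(30 + ((-270 + (8 + 5)) - 1*16)) = -245*(30 + ((-270 + 13) - 16)) = -245*(30 + (-257 - 16)) = -245*(30 - 273) = -245*(-243) = 59535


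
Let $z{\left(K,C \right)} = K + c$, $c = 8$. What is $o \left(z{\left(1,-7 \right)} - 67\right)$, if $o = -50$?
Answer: $2900$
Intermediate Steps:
$z{\left(K,C \right)} = 8 + K$ ($z{\left(K,C \right)} = K + 8 = 8 + K$)
$o \left(z{\left(1,-7 \right)} - 67\right) = - 50 \left(\left(8 + 1\right) - 67\right) = - 50 \left(9 - 67\right) = \left(-50\right) \left(-58\right) = 2900$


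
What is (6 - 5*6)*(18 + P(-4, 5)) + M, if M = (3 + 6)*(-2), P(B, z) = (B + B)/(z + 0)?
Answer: -2058/5 ≈ -411.60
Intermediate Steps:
P(B, z) = 2*B/z (P(B, z) = (2*B)/z = 2*B/z)
M = -18 (M = 9*(-2) = -18)
(6 - 5*6)*(18 + P(-4, 5)) + M = (6 - 5*6)*(18 + 2*(-4)/5) - 18 = (6 - 30)*(18 + 2*(-4)*(⅕)) - 18 = -24*(18 - 8/5) - 18 = -24*82/5 - 18 = -1968/5 - 18 = -2058/5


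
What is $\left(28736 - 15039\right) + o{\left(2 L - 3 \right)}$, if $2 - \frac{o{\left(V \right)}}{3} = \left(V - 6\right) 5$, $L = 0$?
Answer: $13838$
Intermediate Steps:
$o{\left(V \right)} = 96 - 15 V$ ($o{\left(V \right)} = 6 - 3 \left(V - 6\right) 5 = 6 - 3 \left(-6 + V\right) 5 = 6 - 3 \left(-30 + 5 V\right) = 6 - \left(-90 + 15 V\right) = 96 - 15 V$)
$\left(28736 - 15039\right) + o{\left(2 L - 3 \right)} = \left(28736 - 15039\right) + \left(96 - 15 \left(2 \cdot 0 - 3\right)\right) = 13697 + \left(96 - 15 \left(0 - 3\right)\right) = 13697 + \left(96 - -45\right) = 13697 + \left(96 + 45\right) = 13697 + 141 = 13838$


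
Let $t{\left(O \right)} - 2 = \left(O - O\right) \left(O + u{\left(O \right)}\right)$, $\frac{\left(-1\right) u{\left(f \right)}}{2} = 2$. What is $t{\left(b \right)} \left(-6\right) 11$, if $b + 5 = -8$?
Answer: $-132$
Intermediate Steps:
$b = -13$ ($b = -5 - 8 = -13$)
$u{\left(f \right)} = -4$ ($u{\left(f \right)} = \left(-2\right) 2 = -4$)
$t{\left(O \right)} = 2$ ($t{\left(O \right)} = 2 + \left(O - O\right) \left(O - 4\right) = 2 + 0 \left(-4 + O\right) = 2 + 0 = 2$)
$t{\left(b \right)} \left(-6\right) 11 = 2 \left(-6\right) 11 = \left(-12\right) 11 = -132$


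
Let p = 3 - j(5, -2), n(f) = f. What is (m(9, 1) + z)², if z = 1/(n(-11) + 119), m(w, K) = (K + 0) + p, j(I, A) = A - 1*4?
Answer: 1168561/11664 ≈ 100.19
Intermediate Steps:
j(I, A) = -4 + A (j(I, A) = A - 4 = -4 + A)
p = 9 (p = 3 - (-4 - 2) = 3 - 1*(-6) = 3 + 6 = 9)
m(w, K) = 9 + K (m(w, K) = (K + 0) + 9 = K + 9 = 9 + K)
z = 1/108 (z = 1/(-11 + 119) = 1/108 ≈ 0.0092593)
(m(9, 1) + z)² = ((9 + 1) + 1/108)² = (10 + 1/108)² = (1081/108)² = 1168561/11664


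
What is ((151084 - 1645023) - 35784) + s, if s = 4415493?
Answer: 2885770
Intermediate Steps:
((151084 - 1645023) - 35784) + s = ((151084 - 1645023) - 35784) + 4415493 = (-1493939 - 35784) + 4415493 = -1529723 + 4415493 = 2885770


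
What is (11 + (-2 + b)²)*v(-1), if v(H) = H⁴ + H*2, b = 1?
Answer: -12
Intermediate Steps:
v(H) = H⁴ + 2*H
(11 + (-2 + b)²)*v(-1) = (11 + (-2 + 1)²)*(-(2 + (-1)³)) = (11 + (-1)²)*(-(2 - 1)) = (11 + 1)*(-1*1) = 12*(-1) = -12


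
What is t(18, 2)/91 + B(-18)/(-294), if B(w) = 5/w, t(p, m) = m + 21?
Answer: 17453/68796 ≈ 0.25369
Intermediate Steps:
t(p, m) = 21 + m
t(18, 2)/91 + B(-18)/(-294) = (21 + 2)/91 + (5/(-18))/(-294) = 23*(1/91) + (5*(-1/18))*(-1/294) = 23/91 - 5/18*(-1/294) = 23/91 + 5/5292 = 17453/68796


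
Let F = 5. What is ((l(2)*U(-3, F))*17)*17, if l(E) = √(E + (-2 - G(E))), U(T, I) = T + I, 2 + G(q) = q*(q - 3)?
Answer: 1156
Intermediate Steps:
G(q) = -2 + q*(-3 + q) (G(q) = -2 + q*(q - 3) = -2 + q*(-3 + q))
U(T, I) = I + T
l(E) = √(-E² + 4*E) (l(E) = √(E + (-2 - (-2 + E² - 3*E))) = √(E + (-2 + (2 - E² + 3*E))) = √(E + (-E² + 3*E)) = √(-E² + 4*E))
((l(2)*U(-3, F))*17)*17 = ((√(2*(4 - 1*2))*(5 - 3))*17)*17 = ((√(2*(4 - 2))*2)*17)*17 = ((√(2*2)*2)*17)*17 = ((√4*2)*17)*17 = ((2*2)*17)*17 = (4*17)*17 = 68*17 = 1156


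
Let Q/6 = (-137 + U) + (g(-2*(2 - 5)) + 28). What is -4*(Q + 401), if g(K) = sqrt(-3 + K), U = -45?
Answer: 2092 - 24*sqrt(3) ≈ 2050.4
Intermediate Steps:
Q = -924 + 6*sqrt(3) (Q = 6*((-137 - 45) + (sqrt(-3 - 2*(2 - 5)) + 28)) = 6*(-182 + (sqrt(-3 - 2*(-3)) + 28)) = 6*(-182 + (sqrt(-3 + 6) + 28)) = 6*(-182 + (sqrt(3) + 28)) = 6*(-182 + (28 + sqrt(3))) = 6*(-154 + sqrt(3)) = -924 + 6*sqrt(3) ≈ -913.61)
-4*(Q + 401) = -4*((-924 + 6*sqrt(3)) + 401) = -4*(-523 + 6*sqrt(3)) = 2092 - 24*sqrt(3)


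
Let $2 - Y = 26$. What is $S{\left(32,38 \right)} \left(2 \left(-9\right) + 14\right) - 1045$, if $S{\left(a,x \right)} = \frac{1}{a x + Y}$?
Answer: $- \frac{311411}{298} \approx -1045.0$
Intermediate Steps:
$Y = -24$ ($Y = 2 - 26 = -24$)
$S{\left(a,x \right)} = \frac{1}{-24 + a x}$ ($S{\left(a,x \right)} = \frac{1}{a x - 24} = \frac{1}{-24 + a x}$)
$S{\left(32,38 \right)} \left(2 \left(-9\right) + 14\right) - 1045 = \frac{2 \left(-9\right) + 14}{-24 + 32 \cdot 38} - 1045 = \frac{-18 + 14}{-24 + 1216} - 1045 = \frac{1}{1192} \left(-4\right) - 1045 = - \frac{1}{298} - 1045 = - \frac{311411}{298}$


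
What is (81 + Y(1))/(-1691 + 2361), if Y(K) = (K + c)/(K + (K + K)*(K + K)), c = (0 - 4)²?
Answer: 211/1675 ≈ 0.12597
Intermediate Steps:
c = 16 (c = (-4)² = 16)
Y(K) = (16 + K)/(K + 4*K²) (Y(K) = (K + 16)/(K + (K + K)*(K + K)) = (16 + K)/(K + (2*K)*(2*K)) = (16 + K)/(K + 4*K²))
(81 + Y(1))/(-1691 + 2361) = (81 + (16 + 1)/(1*(1 + 4*1)))/(-1691 + 2361) = (81 + 1*17/(1 + 4))/670 = (81 + 1*17/5)*(1/670) = (81 + 1*(⅕)*17)*(1/670) = (81 + 17/5)*(1/670) = (422/5)*(1/670) = 211/1675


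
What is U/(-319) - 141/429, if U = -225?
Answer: 142/377 ≈ 0.37666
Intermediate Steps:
U/(-319) - 141/429 = -225/(-319) - 141/429 = -225*(-1/319) - 141*1/429 = 225/319 - 47/143 = 142/377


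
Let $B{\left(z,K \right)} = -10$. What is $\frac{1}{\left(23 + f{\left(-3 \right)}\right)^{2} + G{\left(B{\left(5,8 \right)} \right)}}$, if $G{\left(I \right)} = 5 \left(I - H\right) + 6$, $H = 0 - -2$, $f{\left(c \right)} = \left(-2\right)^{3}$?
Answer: $\frac{1}{171} \approx 0.005848$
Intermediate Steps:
$f{\left(c \right)} = -8$
$H = 2$ ($H = 0 + 2 = 2$)
$G{\left(I \right)} = -4 + 5 I$ ($G{\left(I \right)} = 5 \left(I - 2\right) + 6 = 5 \left(-2 + I\right) + 6 = \left(-10 + 5 I\right) + 6 = -4 + 5 I$)
$\frac{1}{\left(23 + f{\left(-3 \right)}\right)^{2} + G{\left(B{\left(5,8 \right)} \right)}} = \frac{1}{\left(23 - 8\right)^{2} + \left(-4 + 5 \left(-10\right)\right)} = \frac{1}{15^{2} - 54} = \frac{1}{225 - 54} = \frac{1}{171}$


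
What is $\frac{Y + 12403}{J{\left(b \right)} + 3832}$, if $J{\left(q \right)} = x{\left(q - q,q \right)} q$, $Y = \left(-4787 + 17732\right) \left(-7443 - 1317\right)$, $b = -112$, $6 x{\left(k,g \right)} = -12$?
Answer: $- \frac{113385797}{4056} \approx -27955.0$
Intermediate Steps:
$x{\left(k,g \right)} = -2$ ($x{\left(k,g \right)} = \frac{1}{6} \left(-12\right) = -2$)
$Y = -113398200$ ($Y = 12945 \left(-8760\right) = -113398200$)
$J{\left(q \right)} = - 2 q$
$\frac{Y + 12403}{J{\left(b \right)} + 3832} = \frac{-113398200 + 12403}{\left(-2\right) \left(-112\right) + 3832} = - \frac{113385797}{224 + 3832} = - \frac{113385797}{4056}$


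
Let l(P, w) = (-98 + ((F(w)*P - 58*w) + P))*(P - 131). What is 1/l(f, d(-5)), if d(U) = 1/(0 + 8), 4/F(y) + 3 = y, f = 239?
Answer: -23/493749 ≈ -4.6582e-5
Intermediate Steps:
F(y) = 4/(-3 + y)
d(U) = 1/8
l(P, w) = (-131 + P)*(-98 + P - 58*w + 4*P/(-3 + w)) (l(P, w) = (-98 + (((4/(-3 + w))*P - 58*w) + P))*(P - 131) = (-98 + ((4*P/(-3 + w) - 58*w) + P))*(-131 + P) = (-98 + ((-58*w + 4*P/(-3 + w)) + P))*(-131 + P) = (-98 + (P - 58*w + 4*P/(-3 + w)))*(-131 + P) = (-98 + P - 58*w + 4*P/(-3 + w))*(-131 + P) = (-131 + P)*(-98 + P - 58*w + 4*P/(-3 + w)))
1/l(f, d(-5)) = 1/((-524*239 + 4*239**2 + (-3 + 1/8)*(12838 + 239**2 - 229*239 + 7598*(1/8) - 58*239*1/8))/(-3 + 1/8)) = 1/((-125236 + 4*57121 - 23*(12838 + 57121 - 54731 + 3799/4 - 6931/4)/8)/(-23/8)) = 1/(-8*(-125236 + 228484 - 23/8*14445)/23) = 1/(-8*(-125236 + 228484 - 332235/8)/23) = 1/(-8/23*493749/8) = 1/(-493749/23) = -23/493749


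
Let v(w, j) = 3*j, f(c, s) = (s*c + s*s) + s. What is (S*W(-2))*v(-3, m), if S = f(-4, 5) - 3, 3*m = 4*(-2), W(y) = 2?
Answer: -112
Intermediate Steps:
m = -8/3 (m = (4*(-2))/3 = (1/3)*(-8) = -8/3 ≈ -2.6667)
f(c, s) = s + s**2 + c*s (f(c, s) = (c*s + s**2) + s = (s**2 + c*s) + s = s + s**2 + c*s)
S = 7 (S = 5*(1 - 4 + 5) - 3 = 5*2 - 3 = 10 - 3 = 7)
(S*W(-2))*v(-3, m) = (7*2)*(3*(-8/3)) = 14*(-8) = -112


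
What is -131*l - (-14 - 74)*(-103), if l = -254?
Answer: 24210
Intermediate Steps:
-131*l - (-14 - 74)*(-103) = -131*(-254) - (-14 - 74)*(-103) = 33274 - (-88)*(-103) = 33274 - 1*9064 = 33274 - 9064 = 24210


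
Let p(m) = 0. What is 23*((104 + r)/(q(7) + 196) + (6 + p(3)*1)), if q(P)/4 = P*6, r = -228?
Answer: 11845/91 ≈ 130.16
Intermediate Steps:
q(P) = 24*P (q(P) = 4*(P*6) = 4*(6*P) = 24*P)
23*((104 + r)/(q(7) + 196) + (6 + p(3)*1)) = 23*((104 - 228)/(24*7 + 196) + (6 + 0*1)) = 23*(-124/(168 + 196) + (6 + 0)) = 23*(-124/364 + 6) = 23*(-124*1/364 + 6) = 23*(-31/91 + 6) = 23*(515/91) = 11845/91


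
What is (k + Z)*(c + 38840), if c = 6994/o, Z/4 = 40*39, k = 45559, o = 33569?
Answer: 67536932390246/33569 ≈ 2.0119e+9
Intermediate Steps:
Z = 6240 (Z = 4*(40*39) = 4*1560 = 6240)
c = 6994/33569 ≈ 0.20835
(k + Z)*(c + 38840) = (45559 + 6240)*(6994/33569 + 38840) = 51799*(1303826954/33569) = 67536932390246/33569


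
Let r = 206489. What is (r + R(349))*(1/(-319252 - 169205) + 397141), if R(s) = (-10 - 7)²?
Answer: 13370699812777736/162819 ≈ 8.2120e+10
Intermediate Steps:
R(s) = 289 (R(s) = (-17)² = 289)
(r + R(349))*(1/(-319252 - 169205) + 397141) = (206489 + 289)*(1/(-319252 - 169205) + 397141) = 206778*(1/(-488457) + 397141) = 206778*(-1/488457 + 397141) = 206778*(193986301436/488457) = 13370699812777736/162819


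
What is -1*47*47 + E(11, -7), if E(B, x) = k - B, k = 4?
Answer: -2216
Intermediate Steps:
E(B, x) = 4 - B
-1*47*47 + E(11, -7) = -1*47*47 + (4 - 1*11) = -47*47 + (4 - 11) = -2209 - 7 = -2216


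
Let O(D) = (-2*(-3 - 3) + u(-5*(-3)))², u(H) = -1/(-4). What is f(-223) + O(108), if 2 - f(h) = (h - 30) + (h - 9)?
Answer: 10193/16 ≈ 637.06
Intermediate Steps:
u(H) = ¼ (u(H) = -1*(-¼) = ¼)
f(h) = 41 - 2*h (f(h) = 2 - ((h - 30) + (h - 9)) = 2 - ((-30 + h) + (-9 + h)) = 2 - (-39 + 2*h) = 2 + (39 - 2*h) = 41 - 2*h)
O(D) = 2401/16 (O(D) = (-2*(-3 - 3) + ¼)² = (-2*(-6) + ¼)² = (12 + ¼)² = (49/4)² = 2401/16)
f(-223) + O(108) = (41 - 2*(-223)) + 2401/16 = (41 + 446) + 2401/16 = 487 + 2401/16 = 10193/16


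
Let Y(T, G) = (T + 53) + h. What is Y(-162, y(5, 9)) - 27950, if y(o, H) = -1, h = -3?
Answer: -28062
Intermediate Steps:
Y(T, G) = 50 + T (Y(T, G) = (T + 53) - 3 = (53 + T) - 3 = 50 + T)
Y(-162, y(5, 9)) - 27950 = (50 - 162) - 27950 = -112 - 27950 = -28062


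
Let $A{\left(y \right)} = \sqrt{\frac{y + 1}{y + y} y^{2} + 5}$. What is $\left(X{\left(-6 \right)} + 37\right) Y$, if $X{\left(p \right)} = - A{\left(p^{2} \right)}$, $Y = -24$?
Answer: $-888 + 24 \sqrt{671} \approx -266.31$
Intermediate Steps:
$A{\left(y \right)} = \sqrt{5 + \frac{y \left(1 + y\right)}{2}}$ ($A{\left(y \right)} = \sqrt{\frac{1 + y}{2 y} y^{2} + 5} = \sqrt{\frac{y \left(1 + y\right)}{2} + 5} = \sqrt{5 + \frac{y \left(1 + y\right)}{2}}$)
$X{\left(p \right)} = - \frac{\sqrt{20 + 2 p^{2} + 2 p^{4}}}{2}$ ($X{\left(p \right)} = - \frac{\sqrt{20 + 2 p^{2} + 2 \left(p^{2}\right)^{2}}}{2} = - \frac{\sqrt{20 + 2 p^{2} + 2 p^{4}}}{2}$)
$\left(X{\left(-6 \right)} + 37\right) Y = \left(- \frac{\sqrt{20 + 2 \left(-6\right)^{2} + 2 \left(-6\right)^{4}}}{2} + 37\right) \left(-24\right) = \left(- \frac{\sqrt{20 + 2 \cdot 36 + 2 \cdot 1296}}{2} + 37\right) \left(-24\right) = \left(- \frac{\sqrt{20 + 72 + 2592}}{2} + 37\right) \left(-24\right) = \left(- \frac{\sqrt{2684}}{2} + 37\right) \left(-24\right) = \left(- \frac{2 \sqrt{671}}{2} + 37\right) \left(-24\right) = \left(- \sqrt{671} + 37\right) \left(-24\right) = \left(37 - \sqrt{671}\right) \left(-24\right) = -888 + 24 \sqrt{671}$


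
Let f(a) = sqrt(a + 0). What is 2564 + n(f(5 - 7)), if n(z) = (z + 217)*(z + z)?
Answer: 2560 + 434*I*sqrt(2) ≈ 2560.0 + 613.77*I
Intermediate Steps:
f(a) = sqrt(a)
n(z) = 2*z*(217 + z) (n(z) = (217 + z)*(2*z) = 2*z*(217 + z))
2564 + n(f(5 - 7)) = 2564 + 2*sqrt(5 - 7)*(217 + sqrt(5 - 7)) = 2564 + 2*sqrt(-2)*(217 + sqrt(-2)) = 2564 + 2*(I*sqrt(2))*(217 + I*sqrt(2)) = 2564 + 2*I*sqrt(2)*(217 + I*sqrt(2))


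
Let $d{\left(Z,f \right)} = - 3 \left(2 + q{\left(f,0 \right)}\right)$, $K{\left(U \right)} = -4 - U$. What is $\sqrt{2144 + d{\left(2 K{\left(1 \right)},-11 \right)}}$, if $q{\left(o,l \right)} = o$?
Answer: $\sqrt{2171} \approx 46.594$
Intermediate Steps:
$d{\left(Z,f \right)} = -6 - 3 f$ ($d{\left(Z,f \right)} = - 3 \left(2 + f\right) = -6 - 3 f$)
$\sqrt{2144 + d{\left(2 K{\left(1 \right)},-11 \right)}} = \sqrt{2144 - -27} = \sqrt{2144 + \left(-6 + 33\right)} = \sqrt{2144 + 27} = \sqrt{2171}$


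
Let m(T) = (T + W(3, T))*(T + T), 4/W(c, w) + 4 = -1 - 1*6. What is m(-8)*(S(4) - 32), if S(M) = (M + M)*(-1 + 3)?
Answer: -23552/11 ≈ -2141.1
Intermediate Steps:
W(c, w) = -4/11 (W(c, w) = 4/(-4 + (-1 - 1*6)) = 4/(-4 + (-1 - 6)) = 4/(-4 - 7) = 4/(-11) = 4*(-1/11) = -4/11)
m(T) = 2*T*(-4/11 + T) (m(T) = (T - 4/11)*(T + T) = (-4/11 + T)*(2*T) = 2*T*(-4/11 + T))
S(M) = 4*M (S(M) = (2*M)*2 = 4*M)
m(-8)*(S(4) - 32) = ((2/11)*(-8)*(-4 + 11*(-8)))*(4*4 - 32) = ((2/11)*(-8)*(-4 - 88))*(16 - 32) = ((2/11)*(-8)*(-92))*(-16) = (1472/11)*(-16) = -23552/11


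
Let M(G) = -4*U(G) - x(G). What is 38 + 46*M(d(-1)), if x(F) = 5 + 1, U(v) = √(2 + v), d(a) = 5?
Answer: -238 - 184*√7 ≈ -724.82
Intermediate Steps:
x(F) = 6
M(G) = -6 - 4*√(2 + G) (M(G) = -4*√(2 + G) - 1*6 = -4*√(2 + G) - 6 = -6 - 4*√(2 + G))
38 + 46*M(d(-1)) = 38 + 46*(-6 - 4*√(2 + 5)) = 38 + 46*(-6 - 4*√7) = 38 + (-276 - 184*√7) = -238 - 184*√7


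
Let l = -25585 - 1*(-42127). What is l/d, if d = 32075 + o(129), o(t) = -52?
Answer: 16542/32023 ≈ 0.51657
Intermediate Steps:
l = 16542 (l = -25585 + 42127 = 16542)
d = 32023 (d = 32075 - 52 = 32023)
l/d = 16542/32023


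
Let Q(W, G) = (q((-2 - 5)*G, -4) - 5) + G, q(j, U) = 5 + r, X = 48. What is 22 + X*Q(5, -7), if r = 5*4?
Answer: 646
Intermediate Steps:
r = 20
q(j, U) = 25 (q(j, U) = 5 + 20 = 25)
Q(W, G) = 20 + G (Q(W, G) = (25 - 5) + G = 20 + G)
22 + X*Q(5, -7) = 22 + 48*(20 - 7) = 22 + 48*13 = 22 + 624 = 646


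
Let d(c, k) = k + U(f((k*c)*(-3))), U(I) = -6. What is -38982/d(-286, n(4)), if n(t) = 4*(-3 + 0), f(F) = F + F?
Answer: 6497/3 ≈ 2165.7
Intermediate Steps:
f(F) = 2*F
n(t) = -12 (n(t) = 4*(-3) = -12)
d(c, k) = -6 + k (d(c, k) = k - 6 = -6 + k)
-38982/d(-286, n(4)) = -38982/(-6 - 12) = -38982/(-18) = -38982*(-1/18) = 6497/3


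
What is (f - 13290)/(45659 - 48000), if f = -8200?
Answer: 21490/2341 ≈ 9.1798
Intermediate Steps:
(f - 13290)/(45659 - 48000) = (-8200 - 13290)/(45659 - 48000) = -21490/(-2341) = -21490*(-1/2341) = 21490/2341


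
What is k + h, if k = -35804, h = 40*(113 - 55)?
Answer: -33484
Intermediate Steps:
h = 2320 (h = 40*58 = 2320)
k + h = -35804 + 2320 = -33484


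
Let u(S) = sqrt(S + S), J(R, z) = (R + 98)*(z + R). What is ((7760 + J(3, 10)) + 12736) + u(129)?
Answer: 21809 + sqrt(258) ≈ 21825.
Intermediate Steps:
J(R, z) = (98 + R)*(R + z)
u(S) = sqrt(2)*sqrt(S) (u(S) = sqrt(2*S) = sqrt(2)*sqrt(S))
((7760 + J(3, 10)) + 12736) + u(129) = ((7760 + (3**2 + 98*3 + 98*10 + 3*10)) + 12736) + sqrt(2)*sqrt(129) = ((7760 + (9 + 294 + 980 + 30)) + 12736) + sqrt(258) = ((7760 + 1313) + 12736) + sqrt(258) = (9073 + 12736) + sqrt(258) = 21809 + sqrt(258)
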